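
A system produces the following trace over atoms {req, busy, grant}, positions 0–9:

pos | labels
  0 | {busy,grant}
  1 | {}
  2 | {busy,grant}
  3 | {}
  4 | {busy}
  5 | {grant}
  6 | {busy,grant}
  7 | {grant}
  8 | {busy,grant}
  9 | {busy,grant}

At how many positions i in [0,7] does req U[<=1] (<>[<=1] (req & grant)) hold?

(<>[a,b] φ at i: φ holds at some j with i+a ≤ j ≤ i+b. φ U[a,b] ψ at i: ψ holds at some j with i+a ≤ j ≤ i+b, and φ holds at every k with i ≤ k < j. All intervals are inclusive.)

Evaluate at each i in [0,7]:
  i=0: ✗ (no rhs in [0,1])
  i=1: ✗ (no rhs in [1,2])
  i=2: ✗ (no rhs in [2,3])
  i=3: ✗ (no rhs in [3,4])
  i=4: ✗ (no rhs in [4,5])
  i=5: ✗ (no rhs in [5,6])
  i=6: ✗ (no rhs in [6,7])
  i=7: ✗ (no rhs in [7,8])
Positions where it holds: {} → 0.

0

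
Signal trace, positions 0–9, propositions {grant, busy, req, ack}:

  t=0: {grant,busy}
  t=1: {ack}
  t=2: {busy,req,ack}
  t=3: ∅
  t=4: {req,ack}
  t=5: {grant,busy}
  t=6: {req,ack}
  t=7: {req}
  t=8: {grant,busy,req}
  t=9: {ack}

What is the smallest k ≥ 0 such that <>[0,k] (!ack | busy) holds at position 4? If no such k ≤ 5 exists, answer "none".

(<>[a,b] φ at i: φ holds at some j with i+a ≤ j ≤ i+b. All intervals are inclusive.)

1

Scan j = 4,5,… for (!ack | busy):
  j=4: fails
  j=5: holds
First hit at j=5, so smallest k = 5-4 = 1.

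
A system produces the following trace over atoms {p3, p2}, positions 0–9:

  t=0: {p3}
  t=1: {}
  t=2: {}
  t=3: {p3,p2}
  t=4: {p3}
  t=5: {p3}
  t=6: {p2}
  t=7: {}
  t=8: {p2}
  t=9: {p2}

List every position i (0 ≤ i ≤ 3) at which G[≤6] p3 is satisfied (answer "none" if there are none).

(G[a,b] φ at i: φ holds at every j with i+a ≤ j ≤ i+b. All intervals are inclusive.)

Evaluate at each i in [0,3]:
  i=0: ✗ (fails at j=1)
  i=1: ✗ (fails at j=1)
  i=2: ✗ (fails at j=2)
  i=3: ✗ (fails at j=6)

none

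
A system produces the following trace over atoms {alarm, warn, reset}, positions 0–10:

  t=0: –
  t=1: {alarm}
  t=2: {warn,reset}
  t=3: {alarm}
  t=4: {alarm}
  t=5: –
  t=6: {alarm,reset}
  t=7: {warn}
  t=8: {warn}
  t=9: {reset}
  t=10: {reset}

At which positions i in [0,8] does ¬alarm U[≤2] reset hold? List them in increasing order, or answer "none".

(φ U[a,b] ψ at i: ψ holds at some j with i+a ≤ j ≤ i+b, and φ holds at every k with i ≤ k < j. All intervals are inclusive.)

Evaluate at each i in [0,8]:
  i=0: ✗ (lhs fails at k=1 before rhs at j=2)
  i=1: ✗ (lhs fails at k=1 before rhs at j=2)
  i=2: ✓ (rhs at j=2)
  i=3: ✗ (no rhs in [3,5])
  i=4: ✗ (lhs fails at k=4 before rhs at j=6)
  i=5: ✓ (rhs at j=6; lhs holds on [5,5])
  i=6: ✓ (rhs at j=6)
  i=7: ✓ (rhs at j=9; lhs holds on [7,8])
  i=8: ✓ (rhs at j=9; lhs holds on [8,8])

2, 5, 6, 7, 8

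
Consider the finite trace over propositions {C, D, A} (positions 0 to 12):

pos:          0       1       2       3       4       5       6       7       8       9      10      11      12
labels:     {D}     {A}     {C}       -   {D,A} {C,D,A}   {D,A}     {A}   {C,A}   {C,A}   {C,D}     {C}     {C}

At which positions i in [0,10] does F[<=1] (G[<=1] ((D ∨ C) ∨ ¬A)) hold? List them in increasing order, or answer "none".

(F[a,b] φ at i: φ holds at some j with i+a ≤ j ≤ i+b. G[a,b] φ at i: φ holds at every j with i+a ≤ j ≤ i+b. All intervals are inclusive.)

Evaluate at each i in [0,10]:
  i=0: ✗ (none in [0,1])
  i=1: ✓ (witness j=2)
  i=2: ✓ (witness j=2)
  i=3: ✓ (witness j=3)
  i=4: ✓ (witness j=4)
  i=5: ✓ (witness j=5)
  i=6: ✗ (none in [6,7])
  i=7: ✓ (witness j=8)
  i=8: ✓ (witness j=8)
  i=9: ✓ (witness j=9)
  i=10: ✓ (witness j=10)

1, 2, 3, 4, 5, 7, 8, 9, 10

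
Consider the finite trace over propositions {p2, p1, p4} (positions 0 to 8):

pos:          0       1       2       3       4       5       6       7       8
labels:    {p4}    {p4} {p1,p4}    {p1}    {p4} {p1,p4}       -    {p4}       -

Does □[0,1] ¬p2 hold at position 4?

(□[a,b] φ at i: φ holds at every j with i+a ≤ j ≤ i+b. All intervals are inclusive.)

Check ¬p2 at every j in [4,5]:
  j=4: true
  j=5: true
All positions satisfy it → formula holds.

Yes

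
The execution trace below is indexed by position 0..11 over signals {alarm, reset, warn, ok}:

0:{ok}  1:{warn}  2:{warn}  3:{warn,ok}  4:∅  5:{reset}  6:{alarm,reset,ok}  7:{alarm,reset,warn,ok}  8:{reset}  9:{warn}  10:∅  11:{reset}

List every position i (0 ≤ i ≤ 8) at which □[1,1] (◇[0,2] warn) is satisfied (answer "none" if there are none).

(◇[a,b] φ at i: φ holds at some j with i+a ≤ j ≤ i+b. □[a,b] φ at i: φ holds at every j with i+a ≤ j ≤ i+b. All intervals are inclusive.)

0, 1, 2, 4, 5, 6, 7, 8

Evaluate at each i in [0,8]:
  i=0: ✓ (all of [1,1])
  i=1: ✓ (all of [2,2])
  i=2: ✓ (all of [3,3])
  i=3: ✗ (fails at j=4)
  i=4: ✓ (all of [5,5])
  i=5: ✓ (all of [6,6])
  i=6: ✓ (all of [7,7])
  i=7: ✓ (all of [8,8])
  i=8: ✓ (all of [9,9])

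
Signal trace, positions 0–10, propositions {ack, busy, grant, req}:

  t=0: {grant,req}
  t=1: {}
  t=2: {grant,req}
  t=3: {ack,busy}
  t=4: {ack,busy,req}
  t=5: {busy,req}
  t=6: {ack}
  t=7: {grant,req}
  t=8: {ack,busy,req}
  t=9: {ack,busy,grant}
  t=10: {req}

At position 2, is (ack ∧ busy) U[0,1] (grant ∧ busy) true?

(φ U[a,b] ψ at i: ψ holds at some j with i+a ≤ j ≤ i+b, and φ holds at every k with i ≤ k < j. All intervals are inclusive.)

Need some j in [2,3] with (grant ∧ busy), and (ack ∧ busy) at every k in [2,j-1].
  j=2: (grant ∧ busy) false.
  j=3: (grant ∧ busy) false.
No j in the window works → until fails.

Does not hold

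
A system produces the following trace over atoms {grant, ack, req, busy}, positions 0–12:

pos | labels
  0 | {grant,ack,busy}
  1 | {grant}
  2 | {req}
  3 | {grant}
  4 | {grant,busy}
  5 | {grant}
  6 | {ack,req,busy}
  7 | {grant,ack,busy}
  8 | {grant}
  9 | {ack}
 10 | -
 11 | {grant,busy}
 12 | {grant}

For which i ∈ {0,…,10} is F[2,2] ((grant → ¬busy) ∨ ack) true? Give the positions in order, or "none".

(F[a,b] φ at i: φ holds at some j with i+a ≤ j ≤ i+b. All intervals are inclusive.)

0, 1, 3, 4, 5, 6, 7, 8, 10

Evaluate at each i in [0,10]:
  i=0: ✓ (witness j=2)
  i=1: ✓ (witness j=3)
  i=2: ✗ (none in [4,4])
  i=3: ✓ (witness j=5)
  i=4: ✓ (witness j=6)
  i=5: ✓ (witness j=7)
  i=6: ✓ (witness j=8)
  i=7: ✓ (witness j=9)
  i=8: ✓ (witness j=10)
  i=9: ✗ (none in [11,11])
  i=10: ✓ (witness j=12)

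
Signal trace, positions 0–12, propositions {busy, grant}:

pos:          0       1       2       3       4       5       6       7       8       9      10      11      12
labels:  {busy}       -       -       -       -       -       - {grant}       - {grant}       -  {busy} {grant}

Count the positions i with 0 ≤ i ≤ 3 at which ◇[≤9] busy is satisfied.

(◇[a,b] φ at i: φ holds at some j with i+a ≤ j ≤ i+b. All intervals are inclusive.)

3

Evaluate at each i in [0,3]:
  i=0: ✓ (witness j=0)
  i=1: ✗ (none in [1,10])
  i=2: ✓ (witness j=11)
  i=3: ✓ (witness j=11)
Positions where it holds: {0, 2, 3} → 3.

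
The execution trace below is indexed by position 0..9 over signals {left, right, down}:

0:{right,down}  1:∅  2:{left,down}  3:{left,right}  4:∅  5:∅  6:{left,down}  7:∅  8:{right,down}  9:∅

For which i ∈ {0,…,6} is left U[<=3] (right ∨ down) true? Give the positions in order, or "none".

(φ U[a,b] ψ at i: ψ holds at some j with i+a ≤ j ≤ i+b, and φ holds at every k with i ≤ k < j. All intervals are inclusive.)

0, 2, 3, 6

Evaluate at each i in [0,6]:
  i=0: ✓ (rhs at j=0)
  i=1: ✗ (lhs fails at k=1 before rhs at j=2)
  i=2: ✓ (rhs at j=2)
  i=3: ✓ (rhs at j=3)
  i=4: ✗ (lhs fails at k=4 before rhs at j=6)
  i=5: ✗ (lhs fails at k=5 before rhs at j=6)
  i=6: ✓ (rhs at j=6)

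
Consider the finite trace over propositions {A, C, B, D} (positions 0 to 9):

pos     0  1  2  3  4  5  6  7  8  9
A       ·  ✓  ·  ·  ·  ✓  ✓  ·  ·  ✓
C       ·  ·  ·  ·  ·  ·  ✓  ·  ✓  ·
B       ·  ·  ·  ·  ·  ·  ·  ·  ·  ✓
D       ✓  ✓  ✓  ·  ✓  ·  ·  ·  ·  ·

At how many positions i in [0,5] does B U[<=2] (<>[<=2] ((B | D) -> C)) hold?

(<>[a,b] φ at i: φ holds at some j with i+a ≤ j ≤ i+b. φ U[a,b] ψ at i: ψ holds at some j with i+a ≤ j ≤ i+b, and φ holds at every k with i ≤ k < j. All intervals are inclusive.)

5

Evaluate at each i in [0,5]:
  i=0: ✗ (lhs fails at k=0 before rhs at j=1)
  i=1: ✓ (rhs at j=1)
  i=2: ✓ (rhs at j=2)
  i=3: ✓ (rhs at j=3)
  i=4: ✓ (rhs at j=4)
  i=5: ✓ (rhs at j=5)
Positions where it holds: {1, 2, 3, 4, 5} → 5.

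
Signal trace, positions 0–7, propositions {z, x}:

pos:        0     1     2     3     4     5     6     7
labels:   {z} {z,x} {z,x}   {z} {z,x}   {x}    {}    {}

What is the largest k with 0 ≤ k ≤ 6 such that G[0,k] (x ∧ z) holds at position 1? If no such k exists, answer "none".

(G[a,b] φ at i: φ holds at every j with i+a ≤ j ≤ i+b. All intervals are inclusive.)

1

(x ∧ z) must hold from j=1 onward; find where it first fails.
  j=1: holds
  j=2: holds
  j=3: fails
Holds on [1,2], so largest k = 1.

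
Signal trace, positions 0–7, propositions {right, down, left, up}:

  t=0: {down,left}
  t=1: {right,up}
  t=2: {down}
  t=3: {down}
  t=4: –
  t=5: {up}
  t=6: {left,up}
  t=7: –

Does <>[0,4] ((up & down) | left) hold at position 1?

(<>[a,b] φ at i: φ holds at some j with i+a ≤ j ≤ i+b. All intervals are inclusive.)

False

Check ((up & down) | left) at each j in [1,5]:
  j=1: false
  j=2: false
  j=3: false
  j=4: false
  j=5: false
No position in the window satisfies it → formula fails.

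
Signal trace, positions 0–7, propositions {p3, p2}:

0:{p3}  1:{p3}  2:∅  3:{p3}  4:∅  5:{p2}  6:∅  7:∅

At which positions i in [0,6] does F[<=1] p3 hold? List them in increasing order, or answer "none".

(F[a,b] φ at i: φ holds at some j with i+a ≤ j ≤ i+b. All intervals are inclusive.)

Evaluate at each i in [0,6]:
  i=0: ✓ (witness j=0)
  i=1: ✓ (witness j=1)
  i=2: ✓ (witness j=3)
  i=3: ✓ (witness j=3)
  i=4: ✗ (none in [4,5])
  i=5: ✗ (none in [5,6])
  i=6: ✗ (none in [6,7])

0, 1, 2, 3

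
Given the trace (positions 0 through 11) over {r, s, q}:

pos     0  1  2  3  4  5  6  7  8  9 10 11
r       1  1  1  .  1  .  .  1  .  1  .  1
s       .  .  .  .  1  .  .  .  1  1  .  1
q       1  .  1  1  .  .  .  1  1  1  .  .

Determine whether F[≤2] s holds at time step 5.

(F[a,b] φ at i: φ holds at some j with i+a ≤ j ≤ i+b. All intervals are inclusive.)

False

Check s at each j in [5,7]:
  j=5: false
  j=6: false
  j=7: false
No position in the window satisfies it → formula fails.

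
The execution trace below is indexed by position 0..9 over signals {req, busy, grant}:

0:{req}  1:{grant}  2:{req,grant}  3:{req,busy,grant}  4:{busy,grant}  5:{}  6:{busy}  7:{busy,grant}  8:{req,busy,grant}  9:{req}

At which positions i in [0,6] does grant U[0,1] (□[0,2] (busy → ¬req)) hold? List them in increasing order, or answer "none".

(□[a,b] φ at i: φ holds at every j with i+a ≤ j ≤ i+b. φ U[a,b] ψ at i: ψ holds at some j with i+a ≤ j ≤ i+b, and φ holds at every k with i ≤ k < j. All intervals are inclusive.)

Evaluate at each i in [0,6]:
  i=0: ✓ (rhs at j=0)
  i=1: ✗ (no rhs in [1,2])
  i=2: ✗ (no rhs in [2,3])
  i=3: ✓ (rhs at j=4; lhs holds on [3,3])
  i=4: ✓ (rhs at j=4)
  i=5: ✓ (rhs at j=5)
  i=6: ✗ (no rhs in [6,7])

0, 3, 4, 5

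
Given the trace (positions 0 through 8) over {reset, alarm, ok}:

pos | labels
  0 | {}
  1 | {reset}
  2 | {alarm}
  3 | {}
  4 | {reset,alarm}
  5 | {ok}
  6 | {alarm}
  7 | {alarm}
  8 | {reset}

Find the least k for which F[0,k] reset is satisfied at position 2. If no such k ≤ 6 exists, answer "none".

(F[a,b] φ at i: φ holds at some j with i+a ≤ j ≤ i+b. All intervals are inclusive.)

Scan j = 2,3,… for reset:
  j=2: fails
  j=3: fails
  j=4: holds
First hit at j=4, so smallest k = 4-2 = 2.

2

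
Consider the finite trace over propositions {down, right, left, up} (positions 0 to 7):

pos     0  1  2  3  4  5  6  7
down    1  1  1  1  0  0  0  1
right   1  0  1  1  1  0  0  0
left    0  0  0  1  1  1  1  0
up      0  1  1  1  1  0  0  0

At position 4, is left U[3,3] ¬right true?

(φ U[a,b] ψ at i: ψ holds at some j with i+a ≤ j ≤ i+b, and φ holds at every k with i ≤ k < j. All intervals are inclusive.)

Need some j in [7,7] with ¬right, and left at every k in [4,j-1].
  j=7: ¬right holds; left holds at every k in [4,6] → satisfied.

Holds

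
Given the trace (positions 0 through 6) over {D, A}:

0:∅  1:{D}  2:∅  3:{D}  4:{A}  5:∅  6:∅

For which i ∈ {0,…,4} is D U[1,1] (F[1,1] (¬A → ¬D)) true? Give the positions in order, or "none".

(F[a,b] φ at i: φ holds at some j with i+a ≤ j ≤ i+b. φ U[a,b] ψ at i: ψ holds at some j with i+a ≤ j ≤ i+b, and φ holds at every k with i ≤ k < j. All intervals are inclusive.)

3

Evaluate at each i in [0,4]:
  i=0: ✗ (lhs fails at k=0 before rhs at j=1)
  i=1: ✗ (no rhs in [2,2])
  i=2: ✗ (lhs fails at k=2 before rhs at j=3)
  i=3: ✓ (rhs at j=4; lhs holds on [3,3])
  i=4: ✗ (lhs fails at k=4 before rhs at j=5)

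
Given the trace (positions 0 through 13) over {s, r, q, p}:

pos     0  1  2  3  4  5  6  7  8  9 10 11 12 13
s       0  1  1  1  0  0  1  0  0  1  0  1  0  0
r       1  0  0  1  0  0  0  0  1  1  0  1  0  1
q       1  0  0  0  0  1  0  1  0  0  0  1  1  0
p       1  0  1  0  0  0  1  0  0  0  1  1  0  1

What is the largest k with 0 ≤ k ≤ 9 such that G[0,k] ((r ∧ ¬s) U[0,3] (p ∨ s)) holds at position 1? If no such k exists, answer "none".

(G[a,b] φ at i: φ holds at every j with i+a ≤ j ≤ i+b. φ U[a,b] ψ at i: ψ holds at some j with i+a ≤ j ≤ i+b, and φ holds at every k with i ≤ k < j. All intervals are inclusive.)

((r ∧ ¬s) U[0,3] (p ∨ s)) must hold from j=1 onward; find where it first fails.
  j=1: holds
  j=2: holds
  j=3: holds
  j=4: fails
Holds on [1,3], so largest k = 2.

2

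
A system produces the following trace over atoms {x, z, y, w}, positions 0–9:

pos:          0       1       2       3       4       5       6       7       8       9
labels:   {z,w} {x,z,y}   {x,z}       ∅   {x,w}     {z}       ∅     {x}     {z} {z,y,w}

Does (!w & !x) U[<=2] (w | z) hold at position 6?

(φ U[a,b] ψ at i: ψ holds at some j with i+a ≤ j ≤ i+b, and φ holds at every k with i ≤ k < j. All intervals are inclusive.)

Need some j in [6,8] with (w | z), and (!w & !x) at every k in [6,j-1].
  j=6: (w | z) false.
  j=7: (w | z) false.
  j=8: (w | z) holds, but (!w & !x) fails at k=7 → not this j.
No j in the window works → until fails.

Does not hold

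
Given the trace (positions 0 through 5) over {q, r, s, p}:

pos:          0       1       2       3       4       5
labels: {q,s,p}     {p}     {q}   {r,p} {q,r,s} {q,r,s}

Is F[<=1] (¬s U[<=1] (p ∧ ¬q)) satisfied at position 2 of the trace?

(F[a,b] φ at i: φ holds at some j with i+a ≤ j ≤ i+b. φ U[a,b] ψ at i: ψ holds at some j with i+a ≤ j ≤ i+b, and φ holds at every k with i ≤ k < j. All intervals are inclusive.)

Check (¬s U[<=1] (p ∧ ¬q)) at each j in [2,3]:
  j=2: holds
  j=3: holds
Found at j=2 → formula holds.

Yes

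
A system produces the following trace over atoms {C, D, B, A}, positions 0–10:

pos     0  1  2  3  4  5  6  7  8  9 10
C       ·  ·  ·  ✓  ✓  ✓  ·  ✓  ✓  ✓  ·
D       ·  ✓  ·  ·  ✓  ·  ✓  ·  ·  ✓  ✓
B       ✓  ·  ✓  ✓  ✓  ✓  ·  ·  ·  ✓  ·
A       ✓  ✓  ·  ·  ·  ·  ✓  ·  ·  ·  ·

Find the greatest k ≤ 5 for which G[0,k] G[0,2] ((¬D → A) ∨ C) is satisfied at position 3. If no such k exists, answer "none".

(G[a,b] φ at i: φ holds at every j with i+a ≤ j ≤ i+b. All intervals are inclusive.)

G[0,2] ((¬D → A) ∨ C) must hold from j=3 onward; find where it first fails.
  j=3: holds
  j=4: holds
  j=5: holds
  j=6: holds
  j=7: holds
  j=8: holds
Holds through j=8; largest k = 5.

5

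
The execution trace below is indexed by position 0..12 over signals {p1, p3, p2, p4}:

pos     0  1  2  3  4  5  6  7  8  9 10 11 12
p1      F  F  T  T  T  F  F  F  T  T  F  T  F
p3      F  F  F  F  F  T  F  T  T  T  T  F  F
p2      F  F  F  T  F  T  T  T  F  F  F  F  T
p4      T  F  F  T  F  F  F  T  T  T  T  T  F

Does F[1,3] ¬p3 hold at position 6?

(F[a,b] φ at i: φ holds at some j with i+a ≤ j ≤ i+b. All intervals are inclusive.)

No

Check ¬p3 at each j in [7,9]:
  j=7: false
  j=8: false
  j=9: false
No position in the window satisfies it → formula fails.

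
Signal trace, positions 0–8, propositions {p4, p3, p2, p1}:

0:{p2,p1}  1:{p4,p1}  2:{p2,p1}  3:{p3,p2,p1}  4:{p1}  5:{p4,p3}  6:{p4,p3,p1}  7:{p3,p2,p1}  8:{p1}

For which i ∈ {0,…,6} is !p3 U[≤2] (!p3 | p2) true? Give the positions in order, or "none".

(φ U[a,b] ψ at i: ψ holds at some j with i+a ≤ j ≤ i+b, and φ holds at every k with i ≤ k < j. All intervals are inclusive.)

Evaluate at each i in [0,6]:
  i=0: ✓ (rhs at j=0)
  i=1: ✓ (rhs at j=1)
  i=2: ✓ (rhs at j=2)
  i=3: ✓ (rhs at j=3)
  i=4: ✓ (rhs at j=4)
  i=5: ✗ (lhs fails at k=5 before rhs at j=7)
  i=6: ✗ (lhs fails at k=6 before rhs at j=7)

0, 1, 2, 3, 4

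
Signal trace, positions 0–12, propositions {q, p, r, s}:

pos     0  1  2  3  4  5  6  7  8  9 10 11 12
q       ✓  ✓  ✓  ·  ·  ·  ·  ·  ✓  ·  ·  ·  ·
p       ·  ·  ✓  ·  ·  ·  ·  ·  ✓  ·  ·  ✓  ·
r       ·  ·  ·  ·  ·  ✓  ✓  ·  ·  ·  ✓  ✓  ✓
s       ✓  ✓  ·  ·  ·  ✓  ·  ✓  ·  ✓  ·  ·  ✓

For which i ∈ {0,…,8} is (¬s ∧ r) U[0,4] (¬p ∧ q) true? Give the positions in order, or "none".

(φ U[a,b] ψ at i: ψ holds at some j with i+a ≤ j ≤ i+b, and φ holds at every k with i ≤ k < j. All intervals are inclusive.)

Evaluate at each i in [0,8]:
  i=0: ✓ (rhs at j=0)
  i=1: ✓ (rhs at j=1)
  i=2: ✗ (no rhs in [2,6])
  i=3: ✗ (no rhs in [3,7])
  i=4: ✗ (no rhs in [4,8])
  i=5: ✗ (no rhs in [5,9])
  i=6: ✗ (no rhs in [6,10])
  i=7: ✗ (no rhs in [7,11])
  i=8: ✗ (no rhs in [8,12])

0, 1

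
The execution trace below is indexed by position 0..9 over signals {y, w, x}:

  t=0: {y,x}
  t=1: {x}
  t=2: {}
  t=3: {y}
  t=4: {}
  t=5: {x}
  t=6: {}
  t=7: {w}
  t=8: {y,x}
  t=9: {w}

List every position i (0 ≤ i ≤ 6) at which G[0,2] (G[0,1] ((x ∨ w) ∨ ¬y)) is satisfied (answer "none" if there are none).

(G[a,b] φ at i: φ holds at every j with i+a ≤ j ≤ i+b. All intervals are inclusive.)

Evaluate at each i in [0,6]:
  i=0: ✗ (fails at j=2)
  i=1: ✗ (fails at j=2)
  i=2: ✗ (fails at j=2)
  i=3: ✗ (fails at j=3)
  i=4: ✓ (all of [4,6])
  i=5: ✓ (all of [5,7])
  i=6: ✓ (all of [6,8])

4, 5, 6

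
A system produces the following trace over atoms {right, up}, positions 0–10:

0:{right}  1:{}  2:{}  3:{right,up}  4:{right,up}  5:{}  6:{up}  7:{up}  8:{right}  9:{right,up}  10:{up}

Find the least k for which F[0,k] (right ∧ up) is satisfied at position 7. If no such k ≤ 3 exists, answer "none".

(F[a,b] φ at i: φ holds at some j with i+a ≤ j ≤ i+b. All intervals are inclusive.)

Scan j = 7,8,… for (right ∧ up):
  j=7: fails
  j=8: fails
  j=9: holds
First hit at j=9, so smallest k = 9-7 = 2.

2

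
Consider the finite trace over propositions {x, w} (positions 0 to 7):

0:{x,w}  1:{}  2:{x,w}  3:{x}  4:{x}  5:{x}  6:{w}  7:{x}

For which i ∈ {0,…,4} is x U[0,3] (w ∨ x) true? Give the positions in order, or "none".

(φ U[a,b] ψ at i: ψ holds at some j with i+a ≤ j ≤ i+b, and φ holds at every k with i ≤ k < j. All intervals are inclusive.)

Evaluate at each i in [0,4]:
  i=0: ✓ (rhs at j=0)
  i=1: ✗ (lhs fails at k=1 before rhs at j=2)
  i=2: ✓ (rhs at j=2)
  i=3: ✓ (rhs at j=3)
  i=4: ✓ (rhs at j=4)

0, 2, 3, 4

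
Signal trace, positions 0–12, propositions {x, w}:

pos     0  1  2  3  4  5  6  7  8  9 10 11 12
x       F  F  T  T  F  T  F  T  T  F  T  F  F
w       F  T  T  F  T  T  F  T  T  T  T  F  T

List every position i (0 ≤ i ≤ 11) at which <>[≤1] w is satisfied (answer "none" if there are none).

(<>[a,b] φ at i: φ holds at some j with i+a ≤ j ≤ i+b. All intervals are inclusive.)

0, 1, 2, 3, 4, 5, 6, 7, 8, 9, 10, 11

Evaluate at each i in [0,11]:
  i=0: ✓ (witness j=1)
  i=1: ✓ (witness j=1)
  i=2: ✓ (witness j=2)
  i=3: ✓ (witness j=4)
  i=4: ✓ (witness j=4)
  i=5: ✓ (witness j=5)
  i=6: ✓ (witness j=7)
  i=7: ✓ (witness j=7)
  i=8: ✓ (witness j=8)
  i=9: ✓ (witness j=9)
  i=10: ✓ (witness j=10)
  i=11: ✓ (witness j=12)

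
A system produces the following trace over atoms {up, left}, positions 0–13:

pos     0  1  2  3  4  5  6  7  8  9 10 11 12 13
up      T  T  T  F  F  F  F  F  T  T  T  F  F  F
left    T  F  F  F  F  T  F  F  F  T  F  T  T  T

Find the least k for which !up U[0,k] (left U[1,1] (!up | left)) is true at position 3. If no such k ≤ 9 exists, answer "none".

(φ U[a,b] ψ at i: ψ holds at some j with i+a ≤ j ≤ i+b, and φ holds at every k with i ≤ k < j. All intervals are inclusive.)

2

Need earliest j ≥ 3 with (left U[1,1] (!up | left)), and !up at every k in [3,j-1].
  j=3: rhs fails.
  j=4: rhs fails.
  j=5: rhs holds; lhs holds on [3,4]. k = 2.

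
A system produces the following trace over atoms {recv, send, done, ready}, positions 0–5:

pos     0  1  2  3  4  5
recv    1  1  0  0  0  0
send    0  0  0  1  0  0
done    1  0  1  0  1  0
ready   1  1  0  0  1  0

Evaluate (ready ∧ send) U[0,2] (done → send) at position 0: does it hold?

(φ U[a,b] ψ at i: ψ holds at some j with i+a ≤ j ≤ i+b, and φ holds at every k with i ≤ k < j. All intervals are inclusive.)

Need some j in [0,2] with (done → send), and (ready ∧ send) at every k in [0,j-1].
  j=0: (done → send) false.
  j=1: (done → send) holds, but (ready ∧ send) fails at k=0 → not this j.
  j=2: (done → send) false.
No j in the window works → until fails.

Does not hold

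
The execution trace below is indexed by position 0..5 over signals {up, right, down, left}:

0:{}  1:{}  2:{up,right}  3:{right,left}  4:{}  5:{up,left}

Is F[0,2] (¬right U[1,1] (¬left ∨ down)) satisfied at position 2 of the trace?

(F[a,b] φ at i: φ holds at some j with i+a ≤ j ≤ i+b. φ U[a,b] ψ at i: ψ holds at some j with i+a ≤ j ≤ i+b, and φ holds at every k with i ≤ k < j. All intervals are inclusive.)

Check (¬right U[1,1] (¬left ∨ down)) at each j in [2,4]:
  j=2: fails
  j=3: fails
  j=4: fails
No position in the window satisfies it → formula fails.

No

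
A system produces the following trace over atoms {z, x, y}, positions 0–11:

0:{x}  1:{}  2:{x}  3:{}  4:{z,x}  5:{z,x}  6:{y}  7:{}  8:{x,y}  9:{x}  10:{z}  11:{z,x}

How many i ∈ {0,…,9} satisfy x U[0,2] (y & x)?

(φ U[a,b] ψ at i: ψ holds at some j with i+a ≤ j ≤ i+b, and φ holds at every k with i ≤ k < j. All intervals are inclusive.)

Evaluate at each i in [0,9]:
  i=0: ✗ (no rhs in [0,2])
  i=1: ✗ (no rhs in [1,3])
  i=2: ✗ (no rhs in [2,4])
  i=3: ✗ (no rhs in [3,5])
  i=4: ✗ (no rhs in [4,6])
  i=5: ✗ (no rhs in [5,7])
  i=6: ✗ (lhs fails at k=6 before rhs at j=8)
  i=7: ✗ (lhs fails at k=7 before rhs at j=8)
  i=8: ✓ (rhs at j=8)
  i=9: ✗ (no rhs in [9,11])
Positions where it holds: {8} → 1.

1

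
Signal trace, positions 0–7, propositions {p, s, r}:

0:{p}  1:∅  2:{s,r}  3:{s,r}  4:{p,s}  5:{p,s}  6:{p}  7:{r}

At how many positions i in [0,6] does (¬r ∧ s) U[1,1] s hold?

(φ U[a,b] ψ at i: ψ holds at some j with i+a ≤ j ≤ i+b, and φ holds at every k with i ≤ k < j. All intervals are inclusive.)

1

Evaluate at each i in [0,6]:
  i=0: ✗ (no rhs in [1,1])
  i=1: ✗ (lhs fails at k=1 before rhs at j=2)
  i=2: ✗ (lhs fails at k=2 before rhs at j=3)
  i=3: ✗ (lhs fails at k=3 before rhs at j=4)
  i=4: ✓ (rhs at j=5; lhs holds on [4,4])
  i=5: ✗ (no rhs in [6,6])
  i=6: ✗ (no rhs in [7,7])
Positions where it holds: {4} → 1.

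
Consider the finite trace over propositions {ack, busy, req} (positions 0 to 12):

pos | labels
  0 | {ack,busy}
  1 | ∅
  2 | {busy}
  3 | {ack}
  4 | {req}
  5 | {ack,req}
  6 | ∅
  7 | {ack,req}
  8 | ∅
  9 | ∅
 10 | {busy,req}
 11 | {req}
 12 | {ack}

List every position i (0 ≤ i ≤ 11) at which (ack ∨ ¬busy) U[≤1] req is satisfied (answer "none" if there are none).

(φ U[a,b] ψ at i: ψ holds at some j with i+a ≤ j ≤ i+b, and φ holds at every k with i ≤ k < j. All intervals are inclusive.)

3, 4, 5, 6, 7, 9, 10, 11

Evaluate at each i in [0,11]:
  i=0: ✗ (no rhs in [0,1])
  i=1: ✗ (no rhs in [1,2])
  i=2: ✗ (no rhs in [2,3])
  i=3: ✓ (rhs at j=4; lhs holds on [3,3])
  i=4: ✓ (rhs at j=4)
  i=5: ✓ (rhs at j=5)
  i=6: ✓ (rhs at j=7; lhs holds on [6,6])
  i=7: ✓ (rhs at j=7)
  i=8: ✗ (no rhs in [8,9])
  i=9: ✓ (rhs at j=10; lhs holds on [9,9])
  i=10: ✓ (rhs at j=10)
  i=11: ✓ (rhs at j=11)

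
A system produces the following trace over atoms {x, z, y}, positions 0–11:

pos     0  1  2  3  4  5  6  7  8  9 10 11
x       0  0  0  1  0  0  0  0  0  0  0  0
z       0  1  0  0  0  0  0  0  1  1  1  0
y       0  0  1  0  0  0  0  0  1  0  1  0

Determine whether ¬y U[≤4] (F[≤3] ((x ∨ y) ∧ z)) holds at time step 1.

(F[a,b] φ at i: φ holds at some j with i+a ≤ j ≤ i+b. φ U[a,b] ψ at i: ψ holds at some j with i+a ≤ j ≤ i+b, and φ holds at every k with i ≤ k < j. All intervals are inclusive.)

False

Need some j in [1,5] with F[≤3] ((x ∨ y) ∧ z), and ¬y at every k in [1,j-1].
  j=1: F[≤3] ((x ∨ y) ∧ z) — fails (none in [1,4]).
  j=2: F[≤3] ((x ∨ y) ∧ z) — fails (none in [2,5]).
  j=3: F[≤3] ((x ∨ y) ∧ z) — fails (none in [3,6]).
  j=4: F[≤3] ((x ∨ y) ∧ z) — fails (none in [4,7]).
  j=5: F[≤3] ((x ∨ y) ∧ z) holds, but ¬y fails at k=2 → not this j.
No j in the window works → until fails.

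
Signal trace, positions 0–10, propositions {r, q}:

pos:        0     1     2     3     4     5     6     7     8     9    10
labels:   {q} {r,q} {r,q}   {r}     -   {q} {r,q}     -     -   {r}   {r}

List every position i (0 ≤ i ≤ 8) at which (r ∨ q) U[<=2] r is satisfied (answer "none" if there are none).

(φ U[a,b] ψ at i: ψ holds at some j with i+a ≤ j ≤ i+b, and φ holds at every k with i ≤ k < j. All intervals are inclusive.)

Evaluate at each i in [0,8]:
  i=0: ✓ (rhs at j=1; lhs holds on [0,0])
  i=1: ✓ (rhs at j=1)
  i=2: ✓ (rhs at j=2)
  i=3: ✓ (rhs at j=3)
  i=4: ✗ (lhs fails at k=4 before rhs at j=6)
  i=5: ✓ (rhs at j=6; lhs holds on [5,5])
  i=6: ✓ (rhs at j=6)
  i=7: ✗ (lhs fails at k=7 before rhs at j=9)
  i=8: ✗ (lhs fails at k=8 before rhs at j=9)

0, 1, 2, 3, 5, 6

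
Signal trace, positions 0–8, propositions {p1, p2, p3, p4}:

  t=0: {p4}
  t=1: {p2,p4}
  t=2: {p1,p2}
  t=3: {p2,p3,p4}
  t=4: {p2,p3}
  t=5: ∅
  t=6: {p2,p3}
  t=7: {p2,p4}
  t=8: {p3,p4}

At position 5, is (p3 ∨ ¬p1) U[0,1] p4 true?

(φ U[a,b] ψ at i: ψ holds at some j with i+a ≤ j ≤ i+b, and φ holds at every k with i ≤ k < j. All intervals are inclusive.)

No

Need some j in [5,6] with p4, and (p3 ∨ ¬p1) at every k in [5,j-1].
  j=5: p4 false.
  j=6: p4 false.
No j in the window works → until fails.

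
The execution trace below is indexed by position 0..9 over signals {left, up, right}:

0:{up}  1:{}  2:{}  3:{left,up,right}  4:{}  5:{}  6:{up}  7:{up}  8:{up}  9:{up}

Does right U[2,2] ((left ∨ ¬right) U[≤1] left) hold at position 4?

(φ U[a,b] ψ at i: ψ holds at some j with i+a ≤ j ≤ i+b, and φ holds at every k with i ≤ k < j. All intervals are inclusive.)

False

Need some j in [6,6] with ((left ∨ ¬right) U[≤1] left), and right at every k in [4,j-1].
  j=6: ((left ∨ ¬right) U[≤1] left) — fails.
No j in the window works → until fails.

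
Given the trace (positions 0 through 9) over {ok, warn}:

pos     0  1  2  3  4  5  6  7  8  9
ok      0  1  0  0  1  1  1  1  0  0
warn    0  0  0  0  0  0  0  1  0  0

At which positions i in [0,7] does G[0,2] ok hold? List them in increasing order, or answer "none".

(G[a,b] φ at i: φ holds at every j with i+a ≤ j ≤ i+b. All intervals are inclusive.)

Evaluate at each i in [0,7]:
  i=0: ✗ (fails at j=0)
  i=1: ✗ (fails at j=2)
  i=2: ✗ (fails at j=2)
  i=3: ✗ (fails at j=3)
  i=4: ✓ (all of [4,6])
  i=5: ✓ (all of [5,7])
  i=6: ✗ (fails at j=8)
  i=7: ✗ (fails at j=8)

4, 5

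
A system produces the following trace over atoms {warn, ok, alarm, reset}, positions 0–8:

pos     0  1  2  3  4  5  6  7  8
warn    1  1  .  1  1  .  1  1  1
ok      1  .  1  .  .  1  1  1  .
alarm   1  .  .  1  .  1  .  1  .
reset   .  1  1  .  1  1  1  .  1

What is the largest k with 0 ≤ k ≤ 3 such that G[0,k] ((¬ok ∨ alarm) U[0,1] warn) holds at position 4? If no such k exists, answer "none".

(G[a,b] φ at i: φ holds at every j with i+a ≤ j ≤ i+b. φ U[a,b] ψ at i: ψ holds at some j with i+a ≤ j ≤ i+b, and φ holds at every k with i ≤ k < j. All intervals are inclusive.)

3

((¬ok ∨ alarm) U[0,1] warn) must hold from j=4 onward; find where it first fails.
  j=4: holds
  j=5: holds
  j=6: holds
  j=7: holds
Holds through j=7; largest k = 3.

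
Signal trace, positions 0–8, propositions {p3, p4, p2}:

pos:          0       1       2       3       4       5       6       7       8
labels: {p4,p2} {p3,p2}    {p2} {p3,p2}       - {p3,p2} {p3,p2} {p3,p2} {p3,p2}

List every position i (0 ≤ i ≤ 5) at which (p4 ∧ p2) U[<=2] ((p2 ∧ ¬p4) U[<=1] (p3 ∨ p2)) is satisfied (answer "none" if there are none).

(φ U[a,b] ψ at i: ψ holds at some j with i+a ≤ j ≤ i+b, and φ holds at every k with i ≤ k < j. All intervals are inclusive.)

Evaluate at each i in [0,5]:
  i=0: ✓ (rhs at j=0)
  i=1: ✓ (rhs at j=1)
  i=2: ✓ (rhs at j=2)
  i=3: ✓ (rhs at j=3)
  i=4: ✗ (lhs fails at k=4 before rhs at j=5)
  i=5: ✓ (rhs at j=5)

0, 1, 2, 3, 5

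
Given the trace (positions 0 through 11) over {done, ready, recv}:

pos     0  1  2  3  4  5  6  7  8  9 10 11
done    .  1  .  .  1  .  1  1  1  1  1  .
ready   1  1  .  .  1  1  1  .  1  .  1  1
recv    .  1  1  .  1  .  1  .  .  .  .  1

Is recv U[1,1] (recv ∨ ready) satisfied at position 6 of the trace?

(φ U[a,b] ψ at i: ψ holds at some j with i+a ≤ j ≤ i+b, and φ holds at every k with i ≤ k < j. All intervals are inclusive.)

False

Need some j in [7,7] with (recv ∨ ready), and recv at every k in [6,j-1].
  j=7: (recv ∨ ready) false.
No j in the window works → until fails.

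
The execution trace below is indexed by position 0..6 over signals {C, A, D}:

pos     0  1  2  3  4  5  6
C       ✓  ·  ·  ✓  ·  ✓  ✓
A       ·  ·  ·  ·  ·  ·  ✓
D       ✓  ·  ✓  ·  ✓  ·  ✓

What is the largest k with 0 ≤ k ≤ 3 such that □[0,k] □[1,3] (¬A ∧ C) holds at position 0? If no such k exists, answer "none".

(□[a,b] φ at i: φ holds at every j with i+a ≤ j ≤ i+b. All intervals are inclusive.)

□[1,3] (¬A ∧ C) must hold from j=0 onward; find where it first fails.
  j=0: fails → no k works.

none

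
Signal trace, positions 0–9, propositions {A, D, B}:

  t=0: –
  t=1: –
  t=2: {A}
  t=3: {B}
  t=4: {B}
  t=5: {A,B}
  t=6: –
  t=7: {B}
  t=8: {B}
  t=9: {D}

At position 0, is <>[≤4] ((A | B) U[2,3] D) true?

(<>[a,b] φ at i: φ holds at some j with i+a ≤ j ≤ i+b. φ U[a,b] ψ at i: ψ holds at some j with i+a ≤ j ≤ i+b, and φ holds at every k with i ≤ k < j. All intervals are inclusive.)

Does not hold

Check ((A | B) U[2,3] D) at each j in [0,4]:
  j=0: fails
  j=1: fails
  j=2: fails
  j=3: fails
  j=4: fails
No position in the window satisfies it → formula fails.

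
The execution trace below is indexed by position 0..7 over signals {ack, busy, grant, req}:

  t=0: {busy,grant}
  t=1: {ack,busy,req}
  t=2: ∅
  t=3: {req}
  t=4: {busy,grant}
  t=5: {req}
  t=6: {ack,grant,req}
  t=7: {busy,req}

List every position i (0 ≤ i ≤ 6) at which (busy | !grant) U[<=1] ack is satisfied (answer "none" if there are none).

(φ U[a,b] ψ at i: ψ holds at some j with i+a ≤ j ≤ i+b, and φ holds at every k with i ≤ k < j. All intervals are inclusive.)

0, 1, 5, 6

Evaluate at each i in [0,6]:
  i=0: ✓ (rhs at j=1; lhs holds on [0,0])
  i=1: ✓ (rhs at j=1)
  i=2: ✗ (no rhs in [2,3])
  i=3: ✗ (no rhs in [3,4])
  i=4: ✗ (no rhs in [4,5])
  i=5: ✓ (rhs at j=6; lhs holds on [5,5])
  i=6: ✓ (rhs at j=6)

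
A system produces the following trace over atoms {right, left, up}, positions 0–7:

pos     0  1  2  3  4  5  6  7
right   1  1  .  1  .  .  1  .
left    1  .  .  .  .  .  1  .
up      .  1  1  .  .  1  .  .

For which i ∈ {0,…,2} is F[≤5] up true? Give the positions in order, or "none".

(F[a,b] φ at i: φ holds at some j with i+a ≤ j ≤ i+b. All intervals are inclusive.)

0, 1, 2

Evaluate at each i in [0,2]:
  i=0: ✓ (witness j=1)
  i=1: ✓ (witness j=1)
  i=2: ✓ (witness j=2)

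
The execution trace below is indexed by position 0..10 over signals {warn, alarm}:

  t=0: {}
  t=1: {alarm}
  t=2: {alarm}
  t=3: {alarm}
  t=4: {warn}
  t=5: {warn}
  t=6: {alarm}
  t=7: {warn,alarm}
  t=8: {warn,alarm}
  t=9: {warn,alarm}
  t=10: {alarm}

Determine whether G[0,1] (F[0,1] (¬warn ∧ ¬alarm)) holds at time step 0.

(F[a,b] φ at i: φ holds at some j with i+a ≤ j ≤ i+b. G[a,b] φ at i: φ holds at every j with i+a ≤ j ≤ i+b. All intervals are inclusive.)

False

Check F[0,1] (¬warn ∧ ¬alarm) at every j in [0,1]:
  j=0: holds (witness at 0)
  j=1: fails (none in [1,2])
Fails at j=1 → formula fails.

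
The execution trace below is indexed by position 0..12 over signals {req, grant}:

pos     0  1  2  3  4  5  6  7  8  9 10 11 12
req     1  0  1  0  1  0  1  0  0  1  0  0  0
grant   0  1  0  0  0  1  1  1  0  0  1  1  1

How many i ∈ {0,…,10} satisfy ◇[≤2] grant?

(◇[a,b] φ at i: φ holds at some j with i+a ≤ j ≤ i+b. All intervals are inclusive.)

Evaluate at each i in [0,10]:
  i=0: ✓ (witness j=1)
  i=1: ✓ (witness j=1)
  i=2: ✗ (none in [2,4])
  i=3: ✓ (witness j=5)
  i=4: ✓ (witness j=5)
  i=5: ✓ (witness j=5)
  i=6: ✓ (witness j=6)
  i=7: ✓ (witness j=7)
  i=8: ✓ (witness j=10)
  i=9: ✓ (witness j=10)
  i=10: ✓ (witness j=10)
Positions where it holds: {0, 1, 3, 4, 5, 6, 7, 8, 9, 10} → 10.

10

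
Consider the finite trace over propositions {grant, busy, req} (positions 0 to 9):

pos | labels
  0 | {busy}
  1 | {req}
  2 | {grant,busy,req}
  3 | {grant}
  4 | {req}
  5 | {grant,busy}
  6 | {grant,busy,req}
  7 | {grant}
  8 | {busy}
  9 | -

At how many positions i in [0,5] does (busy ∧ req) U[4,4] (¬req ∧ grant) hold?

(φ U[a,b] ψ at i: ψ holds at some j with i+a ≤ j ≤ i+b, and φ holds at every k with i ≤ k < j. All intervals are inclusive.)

Evaluate at each i in [0,5]:
  i=0: ✗ (no rhs in [4,4])
  i=1: ✗ (lhs fails at k=1 before rhs at j=5)
  i=2: ✗ (no rhs in [6,6])
  i=3: ✗ (lhs fails at k=3 before rhs at j=7)
  i=4: ✗ (no rhs in [8,8])
  i=5: ✗ (no rhs in [9,9])
Positions where it holds: {} → 0.

0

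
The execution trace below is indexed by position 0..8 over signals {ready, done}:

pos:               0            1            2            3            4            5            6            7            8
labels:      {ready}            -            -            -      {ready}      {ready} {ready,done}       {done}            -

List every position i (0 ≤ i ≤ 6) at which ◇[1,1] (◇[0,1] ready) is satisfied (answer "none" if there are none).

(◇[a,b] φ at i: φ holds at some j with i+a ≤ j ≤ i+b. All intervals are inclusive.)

2, 3, 4, 5

Evaluate at each i in [0,6]:
  i=0: ✗ (none in [1,1])
  i=1: ✗ (none in [2,2])
  i=2: ✓ (witness j=3)
  i=3: ✓ (witness j=4)
  i=4: ✓ (witness j=5)
  i=5: ✓ (witness j=6)
  i=6: ✗ (none in [7,7])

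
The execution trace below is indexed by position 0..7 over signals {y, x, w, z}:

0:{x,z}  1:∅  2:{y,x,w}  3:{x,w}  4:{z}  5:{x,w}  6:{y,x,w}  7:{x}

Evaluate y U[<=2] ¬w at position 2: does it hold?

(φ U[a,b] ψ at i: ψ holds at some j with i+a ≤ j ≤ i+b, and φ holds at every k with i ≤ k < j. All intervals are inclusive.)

False

Need some j in [2,4] with ¬w, and y at every k in [2,j-1].
  j=2: ¬w false.
  j=3: ¬w false.
  j=4: ¬w holds, but y fails at k=3 → not this j.
No j in the window works → until fails.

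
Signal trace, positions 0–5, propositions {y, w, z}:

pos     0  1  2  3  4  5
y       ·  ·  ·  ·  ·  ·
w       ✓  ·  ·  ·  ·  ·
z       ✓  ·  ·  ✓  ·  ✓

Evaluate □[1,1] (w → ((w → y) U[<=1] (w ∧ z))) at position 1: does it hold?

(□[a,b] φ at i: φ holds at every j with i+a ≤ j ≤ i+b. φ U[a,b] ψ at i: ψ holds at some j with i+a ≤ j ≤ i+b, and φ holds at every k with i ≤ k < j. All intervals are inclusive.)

True

Check (w → ((w → y) U[<=1] (w ∧ z))) at every j in [2,2]:
  j=2: antecedent false → ✓
All positions satisfy it → formula holds.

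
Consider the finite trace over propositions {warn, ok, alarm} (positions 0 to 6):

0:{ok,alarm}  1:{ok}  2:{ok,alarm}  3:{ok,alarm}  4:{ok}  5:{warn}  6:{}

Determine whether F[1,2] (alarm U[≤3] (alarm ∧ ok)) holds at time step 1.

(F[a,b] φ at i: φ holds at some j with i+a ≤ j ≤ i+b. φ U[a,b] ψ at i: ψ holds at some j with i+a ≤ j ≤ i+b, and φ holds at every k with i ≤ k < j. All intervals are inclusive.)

Check (alarm U[≤3] (alarm ∧ ok)) at each j in [2,3]:
  j=2: holds
  j=3: holds
Found at j=2 → formula holds.

True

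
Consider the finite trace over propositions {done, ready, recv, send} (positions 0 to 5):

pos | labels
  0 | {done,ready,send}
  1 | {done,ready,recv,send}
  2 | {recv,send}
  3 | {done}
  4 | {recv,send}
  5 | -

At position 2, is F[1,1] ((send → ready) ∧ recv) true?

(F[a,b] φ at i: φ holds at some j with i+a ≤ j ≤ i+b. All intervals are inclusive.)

No

Check ((send → ready) ∧ recv) at each j in [3,3]:
  j=3: false
No position in the window satisfies it → formula fails.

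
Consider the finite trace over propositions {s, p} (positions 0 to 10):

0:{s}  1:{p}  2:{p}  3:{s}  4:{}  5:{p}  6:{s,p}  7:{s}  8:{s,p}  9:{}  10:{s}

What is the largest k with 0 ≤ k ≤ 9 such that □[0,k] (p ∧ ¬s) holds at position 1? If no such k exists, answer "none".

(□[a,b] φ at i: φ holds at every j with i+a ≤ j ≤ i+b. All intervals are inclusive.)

(p ∧ ¬s) must hold from j=1 onward; find where it first fails.
  j=1: holds
  j=2: holds
  j=3: fails
Holds on [1,2], so largest k = 1.

1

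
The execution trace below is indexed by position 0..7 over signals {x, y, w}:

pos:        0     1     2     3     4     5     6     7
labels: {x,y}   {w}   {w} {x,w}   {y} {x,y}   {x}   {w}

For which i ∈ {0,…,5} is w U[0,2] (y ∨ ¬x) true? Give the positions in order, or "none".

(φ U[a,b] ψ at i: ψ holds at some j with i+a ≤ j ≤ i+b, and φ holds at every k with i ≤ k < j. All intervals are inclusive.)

Evaluate at each i in [0,5]:
  i=0: ✓ (rhs at j=0)
  i=1: ✓ (rhs at j=1)
  i=2: ✓ (rhs at j=2)
  i=3: ✓ (rhs at j=4; lhs holds on [3,3])
  i=4: ✓ (rhs at j=4)
  i=5: ✓ (rhs at j=5)

0, 1, 2, 3, 4, 5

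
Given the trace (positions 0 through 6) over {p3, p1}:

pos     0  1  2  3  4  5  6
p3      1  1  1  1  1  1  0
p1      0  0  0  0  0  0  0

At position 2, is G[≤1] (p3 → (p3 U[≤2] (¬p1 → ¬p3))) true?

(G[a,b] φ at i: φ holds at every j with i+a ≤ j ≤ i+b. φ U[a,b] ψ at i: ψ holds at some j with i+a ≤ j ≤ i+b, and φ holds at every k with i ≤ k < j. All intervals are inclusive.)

Check (p3 → (p3 U[≤2] (¬p1 → ¬p3))) at every j in [2,3]:
  j=2: antecedent true; consequent fails → ✗
  j=3: antecedent true; consequent fails → ✗
Fails at j=2 → formula fails.

False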